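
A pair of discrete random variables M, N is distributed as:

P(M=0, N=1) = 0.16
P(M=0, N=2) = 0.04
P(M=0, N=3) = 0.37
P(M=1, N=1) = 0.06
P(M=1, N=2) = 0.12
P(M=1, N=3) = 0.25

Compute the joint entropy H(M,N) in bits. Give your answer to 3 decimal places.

2.250 bits

H(M,N) = −Σ p(x,y)·log₂ p(x,y) over all 6 cells.
  cell (0,1): −0.16·log₂0.16 = 0.4230
  cell (0,2): −0.04·log₂0.04 = 0.1858
  cell (0,3): −0.37·log₂0.37 = 0.5307
  cell (1,1): −0.06·log₂0.06 = 0.2435
  cell (1,2): −0.12·log₂0.12 = 0.3671
  cell (1,3): −0.25·log₂0.25 = 0.5000
Sum = 2.250 bits.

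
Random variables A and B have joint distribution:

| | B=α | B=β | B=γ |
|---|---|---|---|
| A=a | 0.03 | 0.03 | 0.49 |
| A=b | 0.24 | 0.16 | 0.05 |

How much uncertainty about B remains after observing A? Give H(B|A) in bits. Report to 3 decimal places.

Marginals: p(A) = (0.5500, 0.4500), p(B) = (0.2700, 0.1900, 0.5400).
H(B|A) = Σ p(A) · H(B|A=·).
  A=a: p=0.5500, H(B|A=a) = 0.6063
  A=b: p=0.4500, H(B|A=b) = 1.3663
Weighted sum = 0.948 bits.

0.948 bits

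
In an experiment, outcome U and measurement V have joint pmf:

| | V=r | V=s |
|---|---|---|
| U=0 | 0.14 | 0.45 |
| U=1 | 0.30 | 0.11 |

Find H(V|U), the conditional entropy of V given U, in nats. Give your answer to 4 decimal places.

Chain rule: H(V|U) = H(U,V) − H(U).
Marginals: p(U) = (0.5900, 0.4100), p(V) = (0.4400, 0.5600).
H(U,V) = 1.2386 nats; H(U) = 0.6769 nats.
H(V|U) = 1.2386 − 0.6769 = 0.5617 nats.

0.5617 nats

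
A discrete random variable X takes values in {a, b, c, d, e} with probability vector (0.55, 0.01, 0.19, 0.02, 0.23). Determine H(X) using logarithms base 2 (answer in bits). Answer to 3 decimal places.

1.597 bits

H(X) = −Σ p·log₂ p.
  −(0.55)·log₂(0.55) = 0.4744
  −(0.01)·log₂(0.01) = 0.0664
  −(0.19)·log₂(0.19) = 0.4552
  −(0.02)·log₂(0.02) = 0.1129
  −(0.23)·log₂(0.23) = 0.4877
Sum: 0.4744 + 0.0664 + 0.4552 + 0.1129 + 0.4877 = 1.597 bits.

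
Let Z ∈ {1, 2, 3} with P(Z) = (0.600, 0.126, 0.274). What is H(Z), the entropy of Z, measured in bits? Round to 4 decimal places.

1.3305 bits

H(Z) = −Σ p·log₂ p.
  −(0.600)·log₂(0.600) = 0.44218
  −(0.126)·log₂(0.126) = 0.37655
  −(0.274)·log₂(0.274) = 0.51176
Sum: 0.44218 + 0.37655 + 0.51176 = 1.3305 bits.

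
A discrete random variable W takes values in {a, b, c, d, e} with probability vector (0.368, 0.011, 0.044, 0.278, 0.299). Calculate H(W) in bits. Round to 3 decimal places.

H(W) = −Σ p·log₂ p.
  −(0.368)·log₂(0.368) = 0.5307
  −(0.011)·log₂(0.011) = 0.0716
  −(0.044)·log₂(0.044) = 0.1983
  −(0.278)·log₂(0.278) = 0.5134
  −(0.299)·log₂(0.299) = 0.5208
Sum: 0.5307 + 0.0716 + 0.1983 + 0.5134 + 0.5208 = 1.835 bits.

1.835 bits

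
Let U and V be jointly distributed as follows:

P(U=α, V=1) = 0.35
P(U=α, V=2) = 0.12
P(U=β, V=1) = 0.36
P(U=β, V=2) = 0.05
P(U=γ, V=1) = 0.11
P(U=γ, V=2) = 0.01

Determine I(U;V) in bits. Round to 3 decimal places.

0.026 bits

Marginals: p(U) = (0.4700, 0.4100, 0.1200), p(V) = (0.8200, 0.1800).
I(U;V) = Σ p(x,y)·log₂[p(x,y)/(p(x)p(y))].
  (α,1): 0.35·log₂(0.9081) = -0.0487
  (α,2): 0.12·log₂(1.4184) = 0.0605
  (β,1): 0.36·log₂(1.0708) = 0.0355
  (β,2): 0.05·log₂(0.6775) = -0.0281
  (γ,1): 0.11·log₂(1.1179) = 0.0177
  (γ,2): 0.01·log₂(0.4630) = -0.0111
Sum = 0.026 bits.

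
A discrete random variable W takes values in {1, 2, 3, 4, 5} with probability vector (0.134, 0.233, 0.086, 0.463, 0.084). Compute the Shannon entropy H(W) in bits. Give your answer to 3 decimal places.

1.997 bits

H(W) = −Σ p·log₂ p.
  −(0.134)·log₂(0.134) = 0.3886
  −(0.233)·log₂(0.233) = 0.4897
  −(0.086)·log₂(0.086) = 0.3044
  −(0.463)·log₂(0.463) = 0.5144
  −(0.084)·log₂(0.084) = 0.3002
Sum: 0.3886 + 0.4897 + 0.3044 + 0.5144 + 0.3002 = 1.997 bits.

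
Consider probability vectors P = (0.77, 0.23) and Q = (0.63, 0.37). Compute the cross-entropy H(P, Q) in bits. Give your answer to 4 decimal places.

H(P,Q) = −Σ p·log₂ q.
  −0.77·log₂(0.63) = 0.51326
  −0.23·log₂(0.37) = 0.32991
H(P,Q) = 0.8432 bits.

0.8432 bits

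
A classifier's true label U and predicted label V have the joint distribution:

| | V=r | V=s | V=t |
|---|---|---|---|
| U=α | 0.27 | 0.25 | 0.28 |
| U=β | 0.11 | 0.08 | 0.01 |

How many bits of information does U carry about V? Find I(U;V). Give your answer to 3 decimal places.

Marginals: p(U) = (0.8000, 0.2000), p(V) = (0.3800, 0.3300, 0.2900).
I(U;V) = Σ p(x,y)·log₂[p(x,y)/(p(x)p(y))].
  (α,r): 0.27·log₂(0.8882) = -0.0462
  (α,s): 0.25·log₂(0.9470) = -0.0197
  (α,t): 0.28·log₂(1.2069) = 0.0760
  (β,r): 0.11·log₂(1.4474) = 0.0587
  (β,s): 0.08·log₂(1.2121) = 0.0222
  (β,t): 0.01·log₂(0.1724) = -0.0254
Sum = 0.066 bits.

0.066 bits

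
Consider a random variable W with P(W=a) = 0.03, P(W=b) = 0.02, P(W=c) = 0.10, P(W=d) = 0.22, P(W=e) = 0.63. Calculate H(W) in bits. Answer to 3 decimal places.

1.497 bits

H(W) = −Σ p·log₂ p.
  −(0.03)·log₂(0.03) = 0.1518
  −(0.02)·log₂(0.02) = 0.1129
  −(0.10)·log₂(0.10) = 0.3322
  −(0.22)·log₂(0.22) = 0.4806
  −(0.63)·log₂(0.63) = 0.4199
Sum: 0.1518 + 0.1129 + 0.3322 + 0.4806 + 0.4199 = 1.497 bits.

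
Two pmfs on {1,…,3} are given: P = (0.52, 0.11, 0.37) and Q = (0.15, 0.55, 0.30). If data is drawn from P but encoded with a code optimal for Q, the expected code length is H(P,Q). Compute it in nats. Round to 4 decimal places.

1.4977 nats

H(P,Q) = −Σ p·ln q.
  −0.52·ln(0.15) = 0.98650
  −0.11·ln(0.55) = 0.06576
  −0.37·ln(0.30) = 0.44547
H(P,Q) = 1.4977 nats.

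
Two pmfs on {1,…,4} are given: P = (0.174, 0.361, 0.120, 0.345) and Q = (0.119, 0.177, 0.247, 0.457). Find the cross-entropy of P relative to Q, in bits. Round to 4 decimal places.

2.0680 bits

H(P,Q) = −Σ p·log₂ q.
  −0.174·log₂(0.119) = 0.53435
  −0.361·log₂(0.177) = 0.90184
  −0.120·log₂(0.247) = 0.24209
  −0.345·log₂(0.457) = 0.38976
H(P,Q) = 2.0680 bits.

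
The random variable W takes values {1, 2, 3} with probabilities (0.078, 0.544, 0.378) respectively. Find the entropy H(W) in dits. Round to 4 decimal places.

0.3900 dits

H(W) = −Σ p·log₁₀ p.
  −(0.078)·log₁₀(0.078) = 0.08642
  −(0.544)·log₁₀(0.544) = 0.14383
  −(0.378)·log₁₀(0.378) = 0.15971
Sum: 0.08642 + 0.14383 + 0.15971 = 0.3900 dits.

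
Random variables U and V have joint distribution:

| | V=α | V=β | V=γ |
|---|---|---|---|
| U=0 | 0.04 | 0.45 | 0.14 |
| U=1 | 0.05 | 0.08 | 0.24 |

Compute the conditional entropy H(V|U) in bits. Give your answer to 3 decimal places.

1.152 bits

Chain rule: H(V|U) = H(U,V) − H(U).
Marginals: p(U) = (0.6300, 0.3700), p(V) = (0.0900, 0.5300, 0.3800).
H(U,V) = 2.1030 bits; H(U) = 0.9507 bits.
H(V|U) = 2.1030 − 0.9507 = 1.152 bits.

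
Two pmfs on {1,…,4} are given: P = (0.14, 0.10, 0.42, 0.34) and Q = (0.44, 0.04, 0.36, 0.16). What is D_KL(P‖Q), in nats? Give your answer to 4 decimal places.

D(P‖Q) = Σ p·ln(p/q).
  0.14·ln(0.14/0.44) = -0.16032
  0.10·ln(0.10/0.04) = 0.09163
  0.42·ln(0.42/0.36) = 0.06474
  0.34·ln(0.34/0.16) = 0.25628
D(P‖Q) = 0.2523 nats.

0.2523 nats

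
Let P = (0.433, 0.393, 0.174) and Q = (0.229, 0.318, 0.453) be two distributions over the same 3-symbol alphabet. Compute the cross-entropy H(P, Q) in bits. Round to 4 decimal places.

H(P,Q) = −Σ p·log₂ q.
  −0.433·log₂(0.229) = 0.92081
  −0.393·log₂(0.318) = 0.64959
  −0.174·log₂(0.453) = 0.19878
H(P,Q) = 1.7692 bits.

1.7692 bits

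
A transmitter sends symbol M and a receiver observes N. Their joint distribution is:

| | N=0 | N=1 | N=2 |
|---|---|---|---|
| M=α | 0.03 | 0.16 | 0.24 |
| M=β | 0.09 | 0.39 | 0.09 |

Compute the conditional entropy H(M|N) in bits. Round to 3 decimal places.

Chain rule: H(M|N) = H(M,N) − H(N).
Marginals: p(M) = (0.4300, 0.5700), p(N) = (0.1200, 0.5500, 0.3300).
H(M,N) = 2.2240 bits; H(N) = 1.3693 bits.
H(M|N) = 2.2240 − 1.3693 = 0.855 bits.

0.855 bits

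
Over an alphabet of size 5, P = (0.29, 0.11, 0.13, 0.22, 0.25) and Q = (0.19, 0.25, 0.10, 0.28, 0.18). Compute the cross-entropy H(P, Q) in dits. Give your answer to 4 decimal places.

H(P,Q) = −Σ p·log₁₀ q.
  −0.29·log₁₀(0.19) = 0.20916
  −0.11·log₁₀(0.25) = 0.06623
  −0.13·log₁₀(0.10) = 0.13000
  −0.22·log₁₀(0.28) = 0.12163
  −0.25·log₁₀(0.18) = 0.18618
H(P,Q) = 0.7132 dits.

0.7132 dits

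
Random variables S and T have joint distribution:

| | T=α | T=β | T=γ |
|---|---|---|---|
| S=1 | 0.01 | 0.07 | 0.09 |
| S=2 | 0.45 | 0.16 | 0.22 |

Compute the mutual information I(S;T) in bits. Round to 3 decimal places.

Marginals: p(S) = (0.1700, 0.8300), p(T) = (0.4600, 0.2300, 0.3100).
I(S;T) = H(S) + H(T) − H(S,T).
H(S) = 0.6577, H(T) = 1.5268, H(S,T) = 2.0696.
I(S;T) = 0.6577 + 1.5268 − 2.0696 = 0.115 bits.

0.115 bits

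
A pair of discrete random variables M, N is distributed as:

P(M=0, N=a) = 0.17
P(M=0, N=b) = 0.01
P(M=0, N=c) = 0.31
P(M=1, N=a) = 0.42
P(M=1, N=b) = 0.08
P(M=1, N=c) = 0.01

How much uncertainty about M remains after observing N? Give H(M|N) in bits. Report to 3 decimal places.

0.621 bits

Marginals: p(M) = (0.4900, 0.5100), p(N) = (0.5900, 0.0900, 0.3200).
H(M|N) = Σ p(N) · H(M|N=·).
  N=a: p=0.5900, H(M|N=a) = 0.8663
  N=b: p=0.0900, H(M|N=b) = 0.5033
  N=c: p=0.3200, H(M|N=c) = 0.2006
Weighted sum = 0.621 bits.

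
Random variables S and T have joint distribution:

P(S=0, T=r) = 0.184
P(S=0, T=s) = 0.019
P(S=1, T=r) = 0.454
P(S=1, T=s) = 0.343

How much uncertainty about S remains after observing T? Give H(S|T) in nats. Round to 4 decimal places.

0.4577 nats

Chain rule: H(S|T) = H(S,T) − H(T).
Marginals: p(S) = (0.2030, 0.7970), p(T) = (0.6380, 0.3620).
H(S,T) = 1.1123 nats; H(T) = 0.6546 nats.
H(S|T) = 1.1123 − 0.6546 = 0.4577 nats.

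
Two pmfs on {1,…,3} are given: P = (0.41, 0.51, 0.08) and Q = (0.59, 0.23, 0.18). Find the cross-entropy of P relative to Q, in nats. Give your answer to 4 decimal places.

H(P,Q) = −Σ p·ln q.
  −0.41·ln(0.59) = 0.21633
  −0.51·ln(0.23) = 0.74953
  −0.08·ln(0.18) = 0.13718
H(P,Q) = 1.1030 nats.

1.1030 nats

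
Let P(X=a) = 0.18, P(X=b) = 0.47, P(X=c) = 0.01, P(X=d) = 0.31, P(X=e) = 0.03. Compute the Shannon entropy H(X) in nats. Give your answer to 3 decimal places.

H(X) = −Σ p·ln p.
  −(0.18)·ln(0.18) = 0.3087
  −(0.47)·ln(0.47) = 0.3549
  −(0.01)·ln(0.01) = 0.0461
  −(0.31)·ln(0.31) = 0.3631
  −(0.03)·ln(0.03) = 0.1052
Sum: 0.3087 + 0.3549 + 0.0461 + 0.3631 + 0.1052 = 1.178 nats.

1.178 nats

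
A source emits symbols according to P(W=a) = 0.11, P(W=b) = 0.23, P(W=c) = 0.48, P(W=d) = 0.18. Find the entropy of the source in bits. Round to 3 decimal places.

H(W) = −Σ p·log₂ p.
  −(0.11)·log₂(0.11) = 0.3503
  −(0.23)·log₂(0.23) = 0.4877
  −(0.48)·log₂(0.48) = 0.5083
  −(0.18)·log₂(0.18) = 0.4453
Sum: 0.3503 + 0.4877 + 0.5083 + 0.4453 = 1.792 bits.

1.792 bits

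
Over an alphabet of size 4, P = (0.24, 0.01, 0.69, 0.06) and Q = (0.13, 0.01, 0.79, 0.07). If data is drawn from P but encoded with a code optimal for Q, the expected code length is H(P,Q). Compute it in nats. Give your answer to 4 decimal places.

H(P,Q) = −Σ p·ln q.
  −0.24·ln(0.13) = 0.48965
  −0.01·ln(0.01) = 0.04605
  −0.69·ln(0.79) = 0.16265
  −0.06·ln(0.07) = 0.15956
H(P,Q) = 0.8579 nats.

0.8579 nats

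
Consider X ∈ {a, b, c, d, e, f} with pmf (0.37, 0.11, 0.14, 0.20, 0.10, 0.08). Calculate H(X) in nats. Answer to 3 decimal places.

1.640 nats

H(X) = −Σ p·ln p.
  −(0.37)·ln(0.37) = 0.3679
  −(0.11)·ln(0.11) = 0.2428
  −(0.14)·ln(0.14) = 0.2753
  −(0.20)·ln(0.20) = 0.3219
  −(0.10)·ln(0.10) = 0.2303
  −(0.08)·ln(0.08) = 0.2021
Sum: 0.3679 + 0.2428 + 0.2753 + 0.3219 + 0.2303 + 0.2021 = 1.640 nats.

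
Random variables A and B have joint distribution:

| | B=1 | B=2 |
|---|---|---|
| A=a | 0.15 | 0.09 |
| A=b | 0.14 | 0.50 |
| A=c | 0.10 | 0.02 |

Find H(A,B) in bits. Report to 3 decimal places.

2.065 bits

H(A,B) = −Σ p(x,y)·log₂ p(x,y) over all 6 cells.
  cell (a,1): −0.15·log₂0.15 = 0.4105
  cell (a,2): −0.09·log₂0.09 = 0.3127
  cell (b,1): −0.14·log₂0.14 = 0.3971
  cell (b,2): −0.50·log₂0.50 = 0.5000
  cell (c,1): −0.10·log₂0.10 = 0.3322
  cell (c,2): −0.02·log₂0.02 = 0.1129
Sum = 2.065 bits.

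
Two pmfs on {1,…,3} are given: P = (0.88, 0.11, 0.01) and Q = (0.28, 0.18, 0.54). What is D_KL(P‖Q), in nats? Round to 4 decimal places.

0.9137 nats

D(P‖Q) = Σ p·ln(p/q).
  0.88·ln(0.88/0.28) = 1.00772
  0.11·ln(0.11/0.18) = -0.05417
  0.01·ln(0.01/0.54) = -0.03989
D(P‖Q) = 0.9137 nats.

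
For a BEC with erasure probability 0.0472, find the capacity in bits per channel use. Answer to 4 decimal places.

0.9528 bits

Binary erasure channel: capacity C = 1 − ε.
C = 1 − 0.0472 = 0.9528 bits per channel use.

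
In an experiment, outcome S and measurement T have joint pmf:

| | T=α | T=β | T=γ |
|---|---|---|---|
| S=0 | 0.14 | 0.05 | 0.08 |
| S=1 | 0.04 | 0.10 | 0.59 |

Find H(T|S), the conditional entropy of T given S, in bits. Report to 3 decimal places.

1.030 bits

Chain rule: H(T|S) = H(S,T) − H(S).
Marginals: p(S) = (0.2700, 0.7300), p(T) = (0.1800, 0.1500, 0.6700).
H(S,T) = 1.8718 bits; H(S) = 0.8415 bits.
H(T|S) = 1.8718 − 0.8415 = 1.030 bits.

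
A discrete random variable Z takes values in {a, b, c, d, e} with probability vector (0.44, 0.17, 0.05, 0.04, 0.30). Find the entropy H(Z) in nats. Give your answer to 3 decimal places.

1.302 nats

H(Z) = −Σ p·ln p.
  −(0.44)·ln(0.44) = 0.3612
  −(0.17)·ln(0.17) = 0.3012
  −(0.05)·ln(0.05) = 0.1498
  −(0.04)·ln(0.04) = 0.1288
  −(0.30)·ln(0.30) = 0.3612
Sum: 0.3612 + 0.3012 + 0.1498 + 0.1288 + 0.3612 = 1.302 nats.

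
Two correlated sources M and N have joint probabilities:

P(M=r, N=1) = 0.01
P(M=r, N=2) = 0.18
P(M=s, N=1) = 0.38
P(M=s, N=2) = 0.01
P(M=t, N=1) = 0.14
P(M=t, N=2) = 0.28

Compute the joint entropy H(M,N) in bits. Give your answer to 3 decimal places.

2.020 bits

H(M,N) = −Σ p(x,y)·log₂ p(x,y) over all 6 cells.
  cell (r,1): −0.01·log₂0.01 = 0.0664
  cell (r,2): −0.18·log₂0.18 = 0.4453
  cell (s,1): −0.38·log₂0.38 = 0.5305
  cell (s,2): −0.01·log₂0.01 = 0.0664
  cell (t,1): −0.14·log₂0.14 = 0.3971
  cell (t,2): −0.28·log₂0.28 = 0.5142
Sum = 2.020 bits.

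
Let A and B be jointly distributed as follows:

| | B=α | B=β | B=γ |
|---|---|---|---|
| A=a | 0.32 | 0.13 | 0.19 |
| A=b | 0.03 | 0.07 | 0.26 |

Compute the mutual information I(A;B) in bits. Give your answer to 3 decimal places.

0.166 bits

Marginals: p(A) = (0.6400, 0.3600), p(B) = (0.3500, 0.2000, 0.4500).
I(A;B) = H(A) + H(B) − H(A,B).
H(A) = 0.9427, H(B) = 1.5129, H(A,B) = 2.2895.
I(A;B) = 0.9427 + 1.5129 − 2.2895 = 0.166 bits.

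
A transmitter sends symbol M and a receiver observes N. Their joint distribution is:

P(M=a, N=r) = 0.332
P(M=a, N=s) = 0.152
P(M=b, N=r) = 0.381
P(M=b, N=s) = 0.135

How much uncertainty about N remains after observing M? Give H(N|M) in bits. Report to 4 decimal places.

0.8624 bits

Marginals: p(M) = (0.4840, 0.5160), p(N) = (0.7130, 0.2870).
H(N|M) = Σ p(M) · H(N|M=·).
  M=a: p=0.4840, H(N|M=a) = 0.8978
  M=b: p=0.5160, H(N|M=b) = 0.8292
Weighted sum = 0.8624 bits.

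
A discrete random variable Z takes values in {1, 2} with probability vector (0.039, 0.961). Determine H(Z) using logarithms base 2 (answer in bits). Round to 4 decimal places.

0.2377 bits

H(Z) = −Σ p·log₂ p.
  −(0.039)·log₂(0.039) = 0.18253
  −(0.961)·log₂(0.961) = 0.05515
Sum: 0.18253 + 0.05515 = 0.2377 bits.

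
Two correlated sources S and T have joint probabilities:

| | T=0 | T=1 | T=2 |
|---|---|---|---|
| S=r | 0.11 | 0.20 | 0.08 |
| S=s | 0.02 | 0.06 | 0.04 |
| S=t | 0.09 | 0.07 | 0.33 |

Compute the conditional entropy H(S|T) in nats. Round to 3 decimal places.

0.853 nats

Marginals: p(S) = (0.3900, 0.1200, 0.4900), p(T) = (0.2200, 0.3300, 0.4500).
H(S|T) = Σ p(T) · H(S|T=·).
  T=0: p=0.2200, H(S|T=0) = 0.9302
  T=1: p=0.3300, H(S|T=1) = 0.9424
  T=2: p=0.4500, H(S|T=2) = 0.7497
Weighted sum = 0.853 nats.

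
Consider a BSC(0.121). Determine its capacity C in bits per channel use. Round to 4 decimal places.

Binary symmetric channel: C = 1 − h₂(ε) where h₂ is the binary entropy function.
h₂(0.121) = −0.121·log₂0.121 − 0.879·log₂0.879 = 0.5322.
C = 1 − 0.5322 = 0.4678 bits per channel use.

0.4678 bits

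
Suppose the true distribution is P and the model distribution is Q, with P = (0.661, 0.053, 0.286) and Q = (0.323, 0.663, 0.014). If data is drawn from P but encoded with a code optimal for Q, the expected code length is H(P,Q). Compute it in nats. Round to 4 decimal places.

H(P,Q) = −Σ p·ln q.
  −0.661·ln(0.323) = 0.74700
  −0.053·ln(0.663) = 0.02178
  −0.286·ln(0.014) = 1.22085
H(P,Q) = 1.9896 nats.

1.9896 nats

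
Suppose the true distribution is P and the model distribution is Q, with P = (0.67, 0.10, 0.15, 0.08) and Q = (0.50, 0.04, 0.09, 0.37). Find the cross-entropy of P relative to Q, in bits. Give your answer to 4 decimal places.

1.7702 bits

H(P,Q) = −Σ p·log₂ q.
  −0.67·log₂(0.50) = 0.67000
  −0.10·log₂(0.04) = 0.46439
  −0.15·log₂(0.09) = 0.52109
  −0.08·log₂(0.37) = 0.11475
H(P,Q) = 1.7702 bits.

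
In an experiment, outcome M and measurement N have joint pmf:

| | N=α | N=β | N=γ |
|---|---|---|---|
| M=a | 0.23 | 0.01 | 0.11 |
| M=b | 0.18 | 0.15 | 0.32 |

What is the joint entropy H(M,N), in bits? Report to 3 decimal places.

H(M,N) = −Σ p(x,y)·log₂ p(x,y) over all 6 cells.
  cell (a,α): −0.23·log₂0.23 = 0.4877
  cell (a,β): −0.01·log₂0.01 = 0.0664
  cell (a,γ): −0.11·log₂0.11 = 0.3503
  cell (b,α): −0.18·log₂0.18 = 0.4453
  cell (b,β): −0.15·log₂0.15 = 0.4105
  cell (b,γ): −0.32·log₂0.32 = 0.5260
Sum = 2.286 bits.

2.286 bits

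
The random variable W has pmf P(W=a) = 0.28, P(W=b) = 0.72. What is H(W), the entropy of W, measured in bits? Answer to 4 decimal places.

0.8555 bits

H(W) = −Σ p·log₂ p.
  −(0.28)·log₂(0.28) = 0.51422
  −(0.72)·log₂(0.72) = 0.34123
Sum: 0.51422 + 0.34123 = 0.8555 bits.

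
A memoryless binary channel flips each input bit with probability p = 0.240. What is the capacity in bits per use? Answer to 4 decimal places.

Binary symmetric channel: C = 1 − h₂(ε) where h₂ is the binary entropy function.
h₂(0.240) = −0.240·log₂0.240 − 0.760·log₂0.760 = 0.7950.
C = 1 − 0.7950 = 0.2050 bits per channel use.

0.2050 bits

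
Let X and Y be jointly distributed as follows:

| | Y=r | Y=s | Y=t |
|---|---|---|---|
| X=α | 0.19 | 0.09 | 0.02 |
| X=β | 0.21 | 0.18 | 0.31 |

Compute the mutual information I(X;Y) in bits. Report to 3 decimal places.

Marginals: p(X) = (0.3000, 0.7000), p(Y) = (0.4000, 0.2700, 0.3300).
I(X;Y) = Σ p(x,y)·log₂[p(x,y)/(p(x)p(y))].
  (α,r): 0.19·log₂(1.5833) = 0.1260
  (α,s): 0.09·log₂(1.1111) = 0.0137
  (α,t): 0.02·log₂(0.2020) = -0.0461
  (β,r): 0.21·log₂(0.7500) = -0.0872
  (β,s): 0.18·log₂(0.9524) = -0.0127
  (β,t): 0.31·log₂(1.3420) = 0.1316
Sum = 0.125 bits.

0.125 bits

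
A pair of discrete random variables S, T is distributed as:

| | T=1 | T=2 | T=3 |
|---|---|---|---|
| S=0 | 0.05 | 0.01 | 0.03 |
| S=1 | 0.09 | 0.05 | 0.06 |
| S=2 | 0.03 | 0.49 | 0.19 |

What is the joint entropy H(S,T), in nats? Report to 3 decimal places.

H(S,T) = −Σ p(x,y)·ln p(x,y) over all 9 cells.
  cell (0,1): −0.05·ln0.05 = 0.1498
  cell (0,2): −0.01·ln0.01 = 0.0461
  cell (0,3): −0.03·ln0.03 = 0.1052
  cell (1,1): −0.09·ln0.09 = 0.2167
  cell (1,2): −0.05·ln0.05 = 0.1498
  cell (1,3): −0.06·ln0.06 = 0.1688
  cell (2,1): −0.03·ln0.03 = 0.1052
  cell (2,2): −0.49·ln0.49 = 0.3495
  cell (2,3): −0.19·ln0.19 = 0.3155
Sum = 1.607 nats.

1.607 nats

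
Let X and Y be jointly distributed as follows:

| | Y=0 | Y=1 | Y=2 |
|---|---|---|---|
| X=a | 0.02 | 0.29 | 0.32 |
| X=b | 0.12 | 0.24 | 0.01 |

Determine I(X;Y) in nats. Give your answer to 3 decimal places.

Marginals: p(X) = (0.6300, 0.3700), p(Y) = (0.1400, 0.5300, 0.3300).
I(X;Y) = H(X) + H(Y) − H(X,Y).
H(X) = 0.6590, H(Y) = 0.9776, H(X,Y) = 1.4448.
I(X;Y) = 0.6590 + 0.9776 − 1.4448 = 0.192 nats.

0.192 nats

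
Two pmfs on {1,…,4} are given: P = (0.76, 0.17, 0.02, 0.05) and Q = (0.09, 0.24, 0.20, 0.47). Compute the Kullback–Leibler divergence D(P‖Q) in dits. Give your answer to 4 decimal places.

0.6101 dits

D(P‖Q) = Σ p·log₁₀(p/q).
  0.76·log₁₀(0.76/0.09) = 0.70419
  0.17·log₁₀(0.17/0.24) = -0.02546
  0.02·log₁₀(0.02/0.20) = -0.02000
  0.05·log₁₀(0.05/0.47) = -0.04866
D(P‖Q) = 0.6101 dits.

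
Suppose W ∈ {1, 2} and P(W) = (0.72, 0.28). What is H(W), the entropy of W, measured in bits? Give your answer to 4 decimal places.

H(W) = −Σ p·log₂ p.
  −(0.72)·log₂(0.72) = 0.34123
  −(0.28)·log₂(0.28) = 0.51422
Sum: 0.34123 + 0.51422 = 0.8555 bits.

0.8555 bits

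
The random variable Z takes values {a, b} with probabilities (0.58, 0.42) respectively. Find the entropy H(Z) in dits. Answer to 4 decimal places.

0.2954 dits

H(Z) = −Σ p·log₁₀ p.
  −(0.58)·log₁₀(0.58) = 0.13721
  −(0.42)·log₁₀(0.42) = 0.15824
Sum: 0.13721 + 0.15824 = 0.2954 dits.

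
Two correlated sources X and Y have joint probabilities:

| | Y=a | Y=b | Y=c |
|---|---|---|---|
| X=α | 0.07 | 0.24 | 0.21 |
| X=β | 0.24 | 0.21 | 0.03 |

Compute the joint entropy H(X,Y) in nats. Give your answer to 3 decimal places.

H(X,Y) = −Σ p(x,y)·ln p(x,y) over all 6 cells.
  cell (α,a): −0.07·ln0.07 = 0.1861
  cell (α,b): −0.24·ln0.24 = 0.3425
  cell (α,c): −0.21·ln0.21 = 0.3277
  cell (β,a): −0.24·ln0.24 = 0.3425
  cell (β,b): −0.21·ln0.21 = 0.3277
  cell (β,c): −0.03·ln0.03 = 0.1052
Sum = 1.632 nats.

1.632 nats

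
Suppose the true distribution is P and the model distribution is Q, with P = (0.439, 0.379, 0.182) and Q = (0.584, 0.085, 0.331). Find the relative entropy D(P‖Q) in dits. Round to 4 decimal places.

0.1444 dits

D(P‖Q) = Σ p·log₁₀(p/q).
  0.439·log₁₀(0.439/0.584) = -0.05441
  0.379·log₁₀(0.379/0.085) = 0.24605
  0.182·log₁₀(0.182/0.331) = -0.04728
D(P‖Q) = 0.1444 dits.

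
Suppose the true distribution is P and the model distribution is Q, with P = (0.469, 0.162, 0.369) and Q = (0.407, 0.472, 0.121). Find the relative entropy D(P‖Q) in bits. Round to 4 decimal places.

D(P‖Q) = Σ p·log₂(p/q).
  0.469·log₂(0.469/0.407) = 0.09594
  0.162·log₂(0.162/0.472) = -0.24993
  0.369·log₂(0.369/0.121) = 0.59358
D(P‖Q) = 0.4396 bits.

0.4396 bits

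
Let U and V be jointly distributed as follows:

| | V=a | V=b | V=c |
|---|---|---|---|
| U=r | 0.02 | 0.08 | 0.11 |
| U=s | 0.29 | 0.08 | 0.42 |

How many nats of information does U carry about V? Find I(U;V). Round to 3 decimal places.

Marginals: p(U) = (0.2100, 0.7900), p(V) = (0.3100, 0.1600, 0.5300).
I(U;V) = H(U) + H(V) − H(U,V).
H(U) = 0.5140, H(V) = 0.9928, H(U,V) = 1.4485.
I(U;V) = 0.5140 + 0.9928 − 1.4485 = 0.058 nats.

0.058 nats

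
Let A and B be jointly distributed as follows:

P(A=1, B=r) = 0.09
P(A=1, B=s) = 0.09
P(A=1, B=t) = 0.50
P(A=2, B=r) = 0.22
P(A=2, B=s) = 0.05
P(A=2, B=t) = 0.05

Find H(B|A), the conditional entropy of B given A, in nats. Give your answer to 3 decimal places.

0.786 nats

Marginals: p(A) = (0.6800, 0.3200), p(B) = (0.3100, 0.1400, 0.5500).
H(B|A) = Σ p(A) · H(B|A=·).
  A=1: p=0.6800, H(B|A=1) = 0.7614
  A=2: p=0.3200, H(B|A=2) = 0.8377
Weighted sum = 0.786 nats.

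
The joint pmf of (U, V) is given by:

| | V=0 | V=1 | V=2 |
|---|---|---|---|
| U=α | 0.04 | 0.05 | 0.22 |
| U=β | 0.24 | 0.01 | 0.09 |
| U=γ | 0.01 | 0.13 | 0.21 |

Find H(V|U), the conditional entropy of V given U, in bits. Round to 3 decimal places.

1.094 bits

Marginals: p(U) = (0.3100, 0.3400, 0.3500), p(V) = (0.2900, 0.1900, 0.5200).
H(V|U) = Σ p(U) · H(V|U=·).
  U=α: p=0.3100, H(V|U=α) = 1.1569
  U=β: p=0.3400, H(V|U=β) = 1.0119
  U=γ: p=0.3500, H(V|U=γ) = 1.1194
Weighted sum = 1.094 bits.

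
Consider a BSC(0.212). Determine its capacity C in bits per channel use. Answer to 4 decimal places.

0.2547 bits

Binary symmetric channel: C = 1 − h₂(ε) where h₂ is the binary entropy function.
h₂(0.212) = −0.212·log₂0.212 − 0.788·log₂0.788 = 0.7453.
C = 1 − 0.7453 = 0.2547 bits per channel use.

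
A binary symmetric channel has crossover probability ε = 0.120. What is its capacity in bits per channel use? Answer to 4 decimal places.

0.4706 bits

Binary symmetric channel: C = 1 − h₂(ε) where h₂ is the binary entropy function.
h₂(0.120) = −0.120·log₂0.120 − 0.880·log₂0.880 = 0.5294.
C = 1 − 0.5294 = 0.4706 bits per channel use.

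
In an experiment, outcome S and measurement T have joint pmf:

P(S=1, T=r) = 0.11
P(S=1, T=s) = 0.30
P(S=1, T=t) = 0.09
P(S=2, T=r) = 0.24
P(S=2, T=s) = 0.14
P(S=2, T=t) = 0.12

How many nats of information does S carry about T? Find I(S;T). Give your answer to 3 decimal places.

0.057 nats

Marginals: p(S) = (0.5000, 0.5000), p(T) = (0.3500, 0.4400, 0.2100).
I(S;T) = Σ p(x,y)·ln[p(x,y)/(p(x)p(y))].
  (1,r): 0.11·ln(0.6286) = -0.0511
  (1,s): 0.30·ln(1.3636) = 0.0930
  (1,t): 0.09·ln(0.8571) = -0.0139
  (2,r): 0.24·ln(1.3714) = 0.0758
  (2,s): 0.14·ln(0.6364) = -0.0633
  (2,t): 0.12·ln(1.1429) = 0.0160
Sum = 0.057 nats.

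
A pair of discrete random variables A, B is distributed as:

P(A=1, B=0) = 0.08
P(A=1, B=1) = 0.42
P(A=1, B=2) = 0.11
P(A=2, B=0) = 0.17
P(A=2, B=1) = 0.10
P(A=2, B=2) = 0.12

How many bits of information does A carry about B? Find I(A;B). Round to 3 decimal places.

Marginals: p(A) = (0.6100, 0.3900), p(B) = (0.2500, 0.5200, 0.2300).
I(A;B) = Σ p(x,y)·log₂[p(x,y)/(p(x)p(y))].
  (1,0): 0.08·log₂(0.5246) = -0.0745
  (1,1): 0.42·log₂(1.3241) = 0.1701
  (1,2): 0.11·log₂(0.7840) = -0.0386
  (2,0): 0.17·log₂(1.7436) = 0.1364
  (2,1): 0.10·log₂(0.4931) = -0.1020
  (2,2): 0.12·log₂(1.3378) = 0.0504
Sum = 0.142 bits.

0.142 bits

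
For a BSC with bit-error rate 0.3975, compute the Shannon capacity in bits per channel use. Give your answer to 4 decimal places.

Binary symmetric channel: C = 1 − h₂(ε) where h₂ is the binary entropy function.
h₂(0.3975) = −0.3975·log₂0.3975 − 0.6025·log₂0.6025 = 0.9695.
C = 1 − 0.9695 = 0.0305 bits per channel use.

0.0305 bits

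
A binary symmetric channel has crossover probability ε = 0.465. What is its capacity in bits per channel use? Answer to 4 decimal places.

Binary symmetric channel: C = 1 − h₂(ε) where h₂ is the binary entropy function.
h₂(0.465) = −0.465·log₂0.465 − 0.535·log₂0.535 = 0.9965.
C = 1 − 0.9965 = 0.0035 bits per channel use.

0.0035 bits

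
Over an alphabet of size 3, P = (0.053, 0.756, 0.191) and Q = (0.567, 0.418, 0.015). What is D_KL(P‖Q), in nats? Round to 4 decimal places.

0.8083 nats

D(P‖Q) = Σ p·ln(p/q).
  0.053·ln(0.053/0.567) = -0.12561
  0.756·ln(0.756/0.418) = 0.44798
  0.191·ln(0.191/0.015) = 0.48595
D(P‖Q) = 0.8083 nats.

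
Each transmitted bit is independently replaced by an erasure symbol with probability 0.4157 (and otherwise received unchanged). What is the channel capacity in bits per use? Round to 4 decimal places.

Binary erasure channel: capacity C = 1 − ε.
C = 1 − 0.4157 = 0.5843 bits per channel use.

0.5843 bits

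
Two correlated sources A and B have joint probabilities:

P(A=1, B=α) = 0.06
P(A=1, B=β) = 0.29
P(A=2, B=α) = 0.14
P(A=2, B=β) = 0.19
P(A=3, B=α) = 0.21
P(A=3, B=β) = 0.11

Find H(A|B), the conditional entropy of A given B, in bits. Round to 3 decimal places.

Chain rule: H(A|B) = H(A,B) − H(B).
Marginals: p(A) = (0.3500, 0.3300, 0.3200), p(B) = (0.4100, 0.5900).
H(A,B) = 2.4369 bits; H(B) = 0.9765 bits.
H(A|B) = 2.4369 − 0.9765 = 1.460 bits.

1.460 bits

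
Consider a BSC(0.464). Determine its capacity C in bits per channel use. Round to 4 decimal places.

Binary symmetric channel: C = 1 − h₂(ε) where h₂ is the binary entropy function.
h₂(0.464) = −0.464·log₂0.464 − 0.536·log₂0.536 = 0.9963.
C = 1 − 0.9963 = 0.0037 bits per channel use.

0.0037 bits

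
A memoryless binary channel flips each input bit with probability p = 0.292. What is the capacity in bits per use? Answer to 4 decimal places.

0.1287 bits

Binary symmetric channel: C = 1 − h₂(ε) where h₂ is the binary entropy function.
h₂(0.292) = −0.292·log₂0.292 − 0.708·log₂0.708 = 0.8713.
C = 1 − 0.8713 = 0.1287 bits per channel use.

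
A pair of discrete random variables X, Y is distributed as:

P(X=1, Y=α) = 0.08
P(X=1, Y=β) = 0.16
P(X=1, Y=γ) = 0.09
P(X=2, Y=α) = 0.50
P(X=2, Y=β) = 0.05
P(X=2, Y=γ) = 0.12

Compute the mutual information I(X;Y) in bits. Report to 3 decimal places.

Marginals: p(X) = (0.3300, 0.6700), p(Y) = (0.5800, 0.2100, 0.2100).
I(X;Y) = Σ p(x,y)·log₂[p(x,y)/(p(x)p(y))].
  (1,α): 0.08·log₂(0.4180) = -0.1007
  (1,β): 0.16·log₂(2.3088) = 0.1931
  (1,γ): 0.09·log₂(1.2987) = 0.0339
  (2,α): 0.50·log₂(1.2867) = 0.1818
  (2,β): 0.05·log₂(0.3554) = -0.0746
  (2,γ): 0.12·log₂(0.8529) = -0.0276
Sum = 0.206 bits.

0.206 bits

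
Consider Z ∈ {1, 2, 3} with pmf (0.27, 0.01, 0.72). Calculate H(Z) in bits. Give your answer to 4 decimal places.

0.9177 bits

H(Z) = −Σ p·log₂ p.
  −(0.27)·log₂(0.27) = 0.51002
  −(0.01)·log₂(0.01) = 0.06644
  −(0.72)·log₂(0.72) = 0.34123
Sum: 0.51002 + 0.06644 + 0.34123 = 0.9177 bits.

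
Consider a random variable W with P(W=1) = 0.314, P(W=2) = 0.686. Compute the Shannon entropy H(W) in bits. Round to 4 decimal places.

0.8977 bits

H(W) = −Σ p·log₂ p.
  −(0.314)·log₂(0.314) = 0.52475
  −(0.686)·log₂(0.686) = 0.37299
Sum: 0.52475 + 0.37299 = 0.8977 bits.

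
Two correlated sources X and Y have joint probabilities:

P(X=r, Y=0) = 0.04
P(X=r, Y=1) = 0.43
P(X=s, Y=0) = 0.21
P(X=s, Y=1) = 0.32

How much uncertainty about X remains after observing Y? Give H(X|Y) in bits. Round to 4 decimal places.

0.8969 bits

Marginals: p(X) = (0.4700, 0.5300), p(Y) = (0.2500, 0.7500).
H(X|Y) = Σ p(Y) · H(X|Y=·).
  Y=0: p=0.2500, H(X|Y=0) = 0.6343
  Y=1: p=0.7500, H(X|Y=1) = 0.9844
Weighted sum = 0.8969 bits.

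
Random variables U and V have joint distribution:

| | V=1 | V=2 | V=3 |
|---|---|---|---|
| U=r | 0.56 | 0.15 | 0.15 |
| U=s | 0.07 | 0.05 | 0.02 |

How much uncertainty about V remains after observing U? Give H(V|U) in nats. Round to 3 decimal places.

Chain rule: H(V|U) = H(U,V) − H(U).
Marginals: p(U) = (0.8600, 0.1400), p(V) = (0.6300, 0.2000, 0.1700).
H(U,V) = 1.3080 nats; H(U) = 0.4050 nats.
H(V|U) = 1.3080 − 0.4050 = 0.903 nats.

0.903 nats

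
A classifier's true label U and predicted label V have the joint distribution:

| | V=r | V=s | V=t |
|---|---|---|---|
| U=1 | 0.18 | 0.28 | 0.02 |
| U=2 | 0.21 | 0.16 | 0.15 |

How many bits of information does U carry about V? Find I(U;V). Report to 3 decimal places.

0.106 bits

Marginals: p(U) = (0.4800, 0.5200), p(V) = (0.3900, 0.4400, 0.1700).
I(U;V) = H(U) + H(V) − H(U,V).
H(U) = 0.9988, H(V) = 1.4855, H(U,V) = 2.3788.
I(U;V) = 0.9988 + 1.4855 − 2.3788 = 0.106 bits.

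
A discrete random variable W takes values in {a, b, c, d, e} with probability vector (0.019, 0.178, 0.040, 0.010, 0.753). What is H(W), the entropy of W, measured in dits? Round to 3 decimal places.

H(W) = −Σ p·log₁₀ p.
  −(0.019)·log₁₀(0.019) = 0.0327
  −(0.178)·log₁₀(0.178) = 0.1334
  −(0.040)·log₁₀(0.040) = 0.0559
  −(0.010)·log₁₀(0.010) = 0.0200
  −(0.753)·log₁₀(0.753) = 0.0928
Sum: 0.0327 + 0.1334 + 0.0559 + 0.0200 + 0.0928 = 0.335 dits.

0.335 dits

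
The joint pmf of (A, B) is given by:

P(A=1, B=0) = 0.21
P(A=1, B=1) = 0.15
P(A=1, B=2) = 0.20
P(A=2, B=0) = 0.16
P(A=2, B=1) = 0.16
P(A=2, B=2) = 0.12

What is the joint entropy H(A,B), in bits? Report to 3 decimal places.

H(A,B) = −Σ p(x,y)·log₂ p(x,y) over all 6 cells.
  cell (1,0): −0.21·log₂0.21 = 0.4728
  cell (1,1): −0.15·log₂0.15 = 0.4105
  cell (1,2): −0.20·log₂0.20 = 0.4644
  cell (2,0): −0.16·log₂0.16 = 0.4230
  cell (2,1): −0.16·log₂0.16 = 0.4230
  cell (2,2): −0.12·log₂0.12 = 0.3671
Sum = 2.561 bits.

2.561 bits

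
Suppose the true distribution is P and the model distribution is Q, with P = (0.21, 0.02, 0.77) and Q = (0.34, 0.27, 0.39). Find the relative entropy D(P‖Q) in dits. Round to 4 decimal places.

0.1609 dits

D(P‖Q) = Σ p·log₁₀(p/q).
  0.21·log₁₀(0.21/0.34) = -0.04394
  0.02·log₁₀(0.02/0.27) = -0.02261
  0.77·log₁₀(0.77/0.39) = 0.22748
D(P‖Q) = 0.1609 dits.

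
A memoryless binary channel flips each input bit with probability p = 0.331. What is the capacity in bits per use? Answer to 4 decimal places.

0.0841 bits

Binary symmetric channel: C = 1 − h₂(ε) where h₂ is the binary entropy function.
h₂(0.331) = −0.331·log₂0.331 − 0.669·log₂0.669 = 0.9159.
C = 1 − 0.9159 = 0.0841 bits per channel use.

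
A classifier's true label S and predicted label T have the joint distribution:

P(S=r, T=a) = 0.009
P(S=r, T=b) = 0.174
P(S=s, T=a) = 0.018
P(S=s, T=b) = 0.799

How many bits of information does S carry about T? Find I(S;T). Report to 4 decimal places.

Marginals: p(S) = (0.1830, 0.8170), p(T) = (0.0270, 0.9730).
I(S;T) = Σ p(x,y)·log₂[p(x,y)/(p(x)p(y))].
  (r,a): 0.009·log₂(1.8215) = 0.00779
  (r,b): 0.174·log₂(0.9772) = -0.00579
  (s,a): 0.018·log₂(0.8160) = -0.00528
  (s,b): 0.799·log₂(1.0051) = 0.00587
Sum = 0.0026 bits.

0.0026 bits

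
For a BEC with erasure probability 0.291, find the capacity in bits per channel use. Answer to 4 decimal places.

Binary erasure channel: capacity C = 1 − ε.
C = 1 − 0.291 = 0.7090 bits per channel use.

0.7090 bits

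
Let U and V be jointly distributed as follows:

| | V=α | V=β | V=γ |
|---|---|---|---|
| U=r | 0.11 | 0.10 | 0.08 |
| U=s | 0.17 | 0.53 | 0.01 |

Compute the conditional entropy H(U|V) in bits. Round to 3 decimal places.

Marginals: p(U) = (0.2900, 0.7100), p(V) = (0.2800, 0.6300, 0.0900).
H(U|V) = Σ p(V) · H(U|V=·).
  V=α: p=0.2800, H(U|V=α) = 0.9666
  V=β: p=0.6300, H(U|V=β) = 0.6313
  V=γ: p=0.0900, H(U|V=γ) = 0.5033
Weighted sum = 0.714 bits.

0.714 bits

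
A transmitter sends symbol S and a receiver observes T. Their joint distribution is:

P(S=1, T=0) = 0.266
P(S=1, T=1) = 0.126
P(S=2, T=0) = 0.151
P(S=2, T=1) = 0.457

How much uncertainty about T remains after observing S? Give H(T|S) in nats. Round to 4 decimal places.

Marginals: p(S) = (0.3920, 0.6080), p(T) = (0.4170, 0.5830).
H(T|S) = Σ p(S) · H(T|S=·).
  S=1: p=0.3920, H(T|S=1) = 0.6279
  S=2: p=0.6080, H(T|S=2) = 0.5605
Weighted sum = 0.5869 nats.

0.5869 nats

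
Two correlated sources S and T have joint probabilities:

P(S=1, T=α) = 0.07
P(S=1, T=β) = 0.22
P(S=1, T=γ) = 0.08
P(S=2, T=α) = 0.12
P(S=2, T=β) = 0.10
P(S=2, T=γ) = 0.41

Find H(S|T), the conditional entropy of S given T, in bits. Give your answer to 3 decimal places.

0.782 bits

Chain rule: H(S|T) = H(S,T) − H(T).
Marginals: p(S) = (0.3700, 0.6300), p(T) = (0.1900, 0.3200, 0.4900).
H(S,T) = 2.2673 bits; H(T) = 1.4855 bits.
H(S|T) = 2.2673 − 1.4855 = 0.782 bits.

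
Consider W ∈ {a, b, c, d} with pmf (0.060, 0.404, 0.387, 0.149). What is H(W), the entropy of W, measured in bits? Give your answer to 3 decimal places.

H(W) = −Σ p·log₂ p.
  −(0.060)·log₂(0.060) = 0.2435
  −(0.404)·log₂(0.404) = 0.5283
  −(0.387)·log₂(0.387) = 0.5300
  −(0.149)·log₂(0.149) = 0.4092
Sum: 0.2435 + 0.5283 + 0.5300 + 0.4092 = 1.711 bits.

1.711 bits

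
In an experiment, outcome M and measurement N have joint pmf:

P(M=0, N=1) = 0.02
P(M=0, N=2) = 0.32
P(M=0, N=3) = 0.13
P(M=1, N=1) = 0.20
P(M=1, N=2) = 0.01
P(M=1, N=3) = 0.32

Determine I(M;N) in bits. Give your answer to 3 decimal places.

0.446 bits

Marginals: p(M) = (0.4700, 0.5300), p(N) = (0.2200, 0.3300, 0.4500).
I(M;N) = H(M) + H(N) − H(M,N).
H(M) = 0.9974, H(N) = 1.5268, H(M,N) = 2.0784.
I(M;N) = 0.9974 + 1.5268 − 2.0784 = 0.446 bits.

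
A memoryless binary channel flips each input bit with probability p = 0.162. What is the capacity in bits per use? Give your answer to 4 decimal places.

Binary symmetric channel: C = 1 − h₂(ε) where h₂ is the binary entropy function.
h₂(0.162) = −0.162·log₂0.162 − 0.838·log₂0.838 = 0.6391.
C = 1 − 0.6391 = 0.3609 bits per channel use.

0.3609 bits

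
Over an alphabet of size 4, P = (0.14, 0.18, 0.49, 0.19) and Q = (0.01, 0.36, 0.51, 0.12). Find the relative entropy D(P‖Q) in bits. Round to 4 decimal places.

0.4507 bits

D(P‖Q) = Σ p·log₂(p/q).
  0.14·log₂(0.14/0.01) = 0.53303
  0.18·log₂(0.18/0.36) = -0.18000
  0.49·log₂(0.49/0.51) = -0.02828
  0.19·log₂(0.19/0.12) = 0.12596
D(P‖Q) = 0.4507 bits.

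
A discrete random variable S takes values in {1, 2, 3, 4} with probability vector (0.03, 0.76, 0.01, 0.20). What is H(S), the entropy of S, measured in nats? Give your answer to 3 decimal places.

H(S) = −Σ p·ln p.
  −(0.03)·ln(0.03) = 0.1052
  −(0.76)·ln(0.76) = 0.2086
  −(0.01)·ln(0.01) = 0.0461
  −(0.20)·ln(0.20) = 0.3219
Sum: 0.1052 + 0.2086 + 0.0461 + 0.3219 = 0.682 nats.

0.682 nats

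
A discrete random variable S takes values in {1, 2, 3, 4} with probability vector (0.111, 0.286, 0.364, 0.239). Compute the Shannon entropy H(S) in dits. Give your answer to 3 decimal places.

0.570 dits

H(S) = −Σ p·log₁₀ p.
  −(0.111)·log₁₀(0.111) = 0.1060
  −(0.286)·log₁₀(0.286) = 0.1555
  −(0.364)·log₁₀(0.364) = 0.1598
  −(0.239)·log₁₀(0.239) = 0.1486
Sum: 0.1060 + 0.1555 + 0.1598 + 0.1486 = 0.570 dits.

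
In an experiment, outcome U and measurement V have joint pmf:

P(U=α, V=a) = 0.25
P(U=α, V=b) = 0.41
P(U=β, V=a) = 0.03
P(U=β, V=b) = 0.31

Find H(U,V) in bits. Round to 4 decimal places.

H(U,V) = −Σ p(x,y)·log₂ p(x,y) over all 4 cells.
  cell (α,a): −0.25·log₂0.25 = 0.50000
  cell (α,b): −0.41·log₂0.41 = 0.52738
  cell (β,a): −0.03·log₂0.03 = 0.15177
  cell (β,b): −0.31·log₂0.31 = 0.52379
Sum = 1.7029 bits.

1.7029 bits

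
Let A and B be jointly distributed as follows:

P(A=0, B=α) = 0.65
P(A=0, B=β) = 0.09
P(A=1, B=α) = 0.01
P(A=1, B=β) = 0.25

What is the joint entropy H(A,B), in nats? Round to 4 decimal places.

H(A,B) = −Σ p(x,y)·ln p(x,y) over all 4 cells.
  cell (0,α): −0.65·ln0.65 = 0.28001
  cell (0,β): −0.09·ln0.09 = 0.21672
  cell (1,α): −0.01·ln0.01 = 0.04605
  cell (1,β): −0.25·ln0.25 = 0.34657
Sum = 0.8893 nats.

0.8893 nats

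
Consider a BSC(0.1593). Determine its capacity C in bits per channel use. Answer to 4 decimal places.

Binary symmetric channel: C = 1 − h₂(ε) where h₂ is the binary entropy function.
h₂(0.1593) = −0.1593·log₂0.1593 − 0.8407·log₂0.8407 = 0.6326.
C = 1 − 0.6326 = 0.3674 bits per channel use.

0.3674 bits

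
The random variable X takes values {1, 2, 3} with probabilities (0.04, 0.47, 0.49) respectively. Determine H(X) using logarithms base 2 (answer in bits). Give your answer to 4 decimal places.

1.2020 bits

H(X) = −Σ p·log₂ p.
  −(0.04)·log₂(0.04) = 0.18575
  −(0.47)·log₂(0.47) = 0.51196
  −(0.49)·log₂(0.49) = 0.50428
Sum: 0.18575 + 0.51196 + 0.50428 = 1.2020 bits.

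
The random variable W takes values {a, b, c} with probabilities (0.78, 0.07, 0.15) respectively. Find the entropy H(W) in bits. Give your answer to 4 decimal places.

H(W) = −Σ p·log₂ p.
  −(0.78)·log₂(0.78) = 0.27959
  −(0.07)·log₂(0.07) = 0.26856
  −(0.15)·log₂(0.15) = 0.41054
Sum: 0.27959 + 0.26856 + 0.41054 = 0.9587 bits.

0.9587 bits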